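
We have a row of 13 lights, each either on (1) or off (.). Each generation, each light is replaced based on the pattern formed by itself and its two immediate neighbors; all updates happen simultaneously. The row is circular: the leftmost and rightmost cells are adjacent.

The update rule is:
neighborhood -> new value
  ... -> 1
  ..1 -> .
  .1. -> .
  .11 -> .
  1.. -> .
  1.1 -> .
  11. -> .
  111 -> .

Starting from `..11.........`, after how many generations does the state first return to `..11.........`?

1....11111111
..11.........

2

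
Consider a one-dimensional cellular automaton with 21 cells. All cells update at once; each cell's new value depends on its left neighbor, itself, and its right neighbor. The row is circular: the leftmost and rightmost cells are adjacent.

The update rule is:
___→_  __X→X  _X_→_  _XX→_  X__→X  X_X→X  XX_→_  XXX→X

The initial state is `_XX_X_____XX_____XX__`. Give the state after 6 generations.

_XX_X_X_X_XX_X_X_XX_X

generation 1: X__X_X___X__X___X__X_
generation 2: _XX_X_X_X_XX_X_X_XX_X
generation 3: X__X_X_X_X__X_X_X__X_
generation 4: _XX_X_X_X_XX_X_X_XX_X  (repeats generation 2; period 2)
generation 6: _XX_X_X_X_XX_X_X_XX_X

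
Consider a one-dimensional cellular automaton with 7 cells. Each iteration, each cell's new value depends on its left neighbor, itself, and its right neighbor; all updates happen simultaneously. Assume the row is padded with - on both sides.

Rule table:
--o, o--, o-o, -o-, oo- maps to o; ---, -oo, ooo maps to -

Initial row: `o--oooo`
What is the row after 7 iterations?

ooo---o

ooo---o
--oo-oo
-o-oo-o
ooo-ooo
--oo--o
-o-oooo
ooo---o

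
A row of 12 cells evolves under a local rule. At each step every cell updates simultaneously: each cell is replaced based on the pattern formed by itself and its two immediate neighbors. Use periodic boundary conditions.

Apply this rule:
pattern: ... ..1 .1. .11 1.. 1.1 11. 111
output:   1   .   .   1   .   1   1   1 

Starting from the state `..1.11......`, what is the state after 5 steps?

1..111111111

step 1: 1..111.11111
step 2: 1..111111111
step 3: 1..111111111  (fixed point — unchanged through step 5)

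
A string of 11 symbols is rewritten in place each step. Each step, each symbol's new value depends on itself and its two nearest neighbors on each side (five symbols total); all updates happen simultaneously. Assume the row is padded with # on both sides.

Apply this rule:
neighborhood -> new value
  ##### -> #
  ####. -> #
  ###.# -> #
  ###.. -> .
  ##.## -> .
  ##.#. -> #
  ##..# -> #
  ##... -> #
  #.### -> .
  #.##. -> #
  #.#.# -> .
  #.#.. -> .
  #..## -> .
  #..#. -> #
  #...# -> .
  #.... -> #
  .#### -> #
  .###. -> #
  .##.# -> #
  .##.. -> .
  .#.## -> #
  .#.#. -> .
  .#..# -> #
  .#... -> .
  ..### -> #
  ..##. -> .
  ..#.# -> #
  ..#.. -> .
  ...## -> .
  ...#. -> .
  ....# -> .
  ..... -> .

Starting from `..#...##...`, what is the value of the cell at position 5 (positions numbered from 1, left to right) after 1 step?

.

step 1: ##......#..
position 5 holds .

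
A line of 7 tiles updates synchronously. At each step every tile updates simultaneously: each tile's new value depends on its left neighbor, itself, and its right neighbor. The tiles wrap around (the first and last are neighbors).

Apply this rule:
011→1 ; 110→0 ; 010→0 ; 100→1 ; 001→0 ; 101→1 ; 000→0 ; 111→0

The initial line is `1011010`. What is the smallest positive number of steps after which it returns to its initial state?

7

step 1: 0110101
step 2: 1101010
step 3: 1010101
step 4: 0101011
step 5: 1010110
step 6: 0101101
step 7: 1011010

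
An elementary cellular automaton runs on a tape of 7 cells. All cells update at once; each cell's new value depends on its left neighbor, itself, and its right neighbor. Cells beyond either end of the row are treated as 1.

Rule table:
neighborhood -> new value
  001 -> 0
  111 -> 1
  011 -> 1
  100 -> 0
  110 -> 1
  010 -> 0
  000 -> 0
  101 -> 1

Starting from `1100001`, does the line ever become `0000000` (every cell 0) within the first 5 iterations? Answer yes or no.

iteration 1: 1100001  (fixed point — unchanged through iteration 5)
iteration 5 is 1100001, still not uniform 0

no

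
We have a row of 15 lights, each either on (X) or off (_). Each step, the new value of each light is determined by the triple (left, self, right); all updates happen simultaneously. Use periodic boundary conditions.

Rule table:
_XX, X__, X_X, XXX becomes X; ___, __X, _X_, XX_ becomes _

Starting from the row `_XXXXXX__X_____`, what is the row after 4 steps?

_XXXXX_X__X____
_XXXX_X_X__X___
_XXX_X_X_X__X__
_XX_X_X_X_X__X_

_XX_X_X_X_X__X_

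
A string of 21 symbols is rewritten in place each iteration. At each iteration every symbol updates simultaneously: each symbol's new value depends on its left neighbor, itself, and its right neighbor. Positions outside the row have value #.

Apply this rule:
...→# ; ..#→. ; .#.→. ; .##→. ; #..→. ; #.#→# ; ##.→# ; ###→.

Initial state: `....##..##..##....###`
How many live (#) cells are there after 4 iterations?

iteration 1: .##..#...#...#.##....
iteration 2: #.#....#...#..#.#.##.
iteration 3: ##..##...#.....#.#.##
iteration 4: .#...#.#...###..#.#..
count of #: 8

8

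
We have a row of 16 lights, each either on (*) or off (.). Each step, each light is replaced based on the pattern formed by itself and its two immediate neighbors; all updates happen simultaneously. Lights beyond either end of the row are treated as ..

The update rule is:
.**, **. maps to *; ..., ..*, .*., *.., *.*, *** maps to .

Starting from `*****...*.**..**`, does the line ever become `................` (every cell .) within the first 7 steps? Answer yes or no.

no

step 1: *...*.....**..**
step 2: ..........**..**
step 3: ..........**..**  (fixed point — unchanged through step 7)
step 7 is ..........**..**, still not uniform .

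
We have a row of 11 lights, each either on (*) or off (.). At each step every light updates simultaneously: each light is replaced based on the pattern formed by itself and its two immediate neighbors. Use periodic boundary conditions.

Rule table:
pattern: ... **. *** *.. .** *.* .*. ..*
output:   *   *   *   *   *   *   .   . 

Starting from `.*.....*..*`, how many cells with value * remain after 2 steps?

7

*.****..*..
.******..*.
count of *: 7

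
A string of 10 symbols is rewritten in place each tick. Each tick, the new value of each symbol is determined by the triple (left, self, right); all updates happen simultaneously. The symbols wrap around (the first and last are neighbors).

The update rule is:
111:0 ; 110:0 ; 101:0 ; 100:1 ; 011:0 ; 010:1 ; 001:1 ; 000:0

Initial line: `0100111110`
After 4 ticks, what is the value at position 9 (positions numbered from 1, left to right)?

0

1111000001
0000100010
0001110111
1010000000
position 9 holds 0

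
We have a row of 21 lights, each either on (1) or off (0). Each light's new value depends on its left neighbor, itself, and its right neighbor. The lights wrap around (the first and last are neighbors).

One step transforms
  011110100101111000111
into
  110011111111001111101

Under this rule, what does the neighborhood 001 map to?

At position 8 the neighborhood is 001; the next row has 1 there.

1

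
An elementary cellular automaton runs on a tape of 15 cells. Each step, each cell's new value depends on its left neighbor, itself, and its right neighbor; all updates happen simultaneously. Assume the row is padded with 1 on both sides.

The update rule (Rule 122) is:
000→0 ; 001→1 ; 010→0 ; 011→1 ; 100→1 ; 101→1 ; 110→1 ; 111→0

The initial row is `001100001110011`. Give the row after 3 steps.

111110011011110
000011111110011
100110000011110

100110000011110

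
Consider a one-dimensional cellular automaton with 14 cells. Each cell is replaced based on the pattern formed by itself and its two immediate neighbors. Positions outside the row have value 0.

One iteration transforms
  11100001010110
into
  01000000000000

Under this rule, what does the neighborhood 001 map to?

0

At position 6 the neighborhood is 001; the next row has 0 there.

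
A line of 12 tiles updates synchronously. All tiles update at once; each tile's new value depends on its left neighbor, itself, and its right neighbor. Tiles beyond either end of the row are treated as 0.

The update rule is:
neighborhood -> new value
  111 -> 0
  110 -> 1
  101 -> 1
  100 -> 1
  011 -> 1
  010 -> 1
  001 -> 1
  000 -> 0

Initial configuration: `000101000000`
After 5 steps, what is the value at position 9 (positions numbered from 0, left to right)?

step 1: 001111100000
step 2: 011000110000
step 3: 111101111000
step 4: 100111001100
step 5: 111101111110
position 9 holds 1

1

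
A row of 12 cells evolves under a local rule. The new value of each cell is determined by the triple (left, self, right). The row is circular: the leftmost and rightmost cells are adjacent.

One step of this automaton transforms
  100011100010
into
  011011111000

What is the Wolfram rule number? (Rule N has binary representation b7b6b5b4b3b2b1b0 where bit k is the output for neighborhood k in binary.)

position 5: 111 → 1  (bit 7 = 1)
position 6: 110 → 1  (bit 6 = 1)
position 11: 101 → 0  (bit 5 = 0)
position 1: 100 → 1  (bit 4 = 1)
position 4: 011 → 1  (bit 3 = 1)
position 0: 010 → 0  (bit 2 = 0)
position 3: 001 → 0  (bit 1 = 0)
position 2: 000 → 1  (bit 0 = 1)
bits b7..b0 = 11011001 = 217

217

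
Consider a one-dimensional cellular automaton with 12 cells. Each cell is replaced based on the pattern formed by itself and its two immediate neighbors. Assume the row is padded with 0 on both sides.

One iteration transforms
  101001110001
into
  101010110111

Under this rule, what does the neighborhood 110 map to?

1

At position 7 the neighborhood is 110; the next row has 1 there.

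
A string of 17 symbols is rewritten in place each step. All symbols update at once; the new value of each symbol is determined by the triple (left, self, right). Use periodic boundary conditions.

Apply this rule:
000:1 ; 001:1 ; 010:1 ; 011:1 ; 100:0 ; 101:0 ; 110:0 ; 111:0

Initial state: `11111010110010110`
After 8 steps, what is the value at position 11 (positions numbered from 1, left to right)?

1

10000010100110100
10111110101100101
00100000101001101
01101111101011001
01001000001010011
01011011111010110
11010010000010100
10010110111110101
position 11 holds 1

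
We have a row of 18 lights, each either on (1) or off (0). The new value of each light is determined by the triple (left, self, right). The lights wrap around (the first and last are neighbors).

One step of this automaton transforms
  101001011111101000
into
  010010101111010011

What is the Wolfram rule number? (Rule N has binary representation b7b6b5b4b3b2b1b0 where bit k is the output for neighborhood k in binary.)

163

position 8: 111 → 1  (bit 7 = 1)
position 12: 110 → 0  (bit 6 = 0)
position 1: 101 → 1  (bit 5 = 1)
position 3: 100 → 0  (bit 4 = 0)
position 7: 011 → 0  (bit 3 = 0)
position 0: 010 → 0  (bit 2 = 0)
position 4: 001 → 1  (bit 1 = 1)
position 16: 000 → 1  (bit 0 = 1)
bits b7..b0 = 10100011 = 163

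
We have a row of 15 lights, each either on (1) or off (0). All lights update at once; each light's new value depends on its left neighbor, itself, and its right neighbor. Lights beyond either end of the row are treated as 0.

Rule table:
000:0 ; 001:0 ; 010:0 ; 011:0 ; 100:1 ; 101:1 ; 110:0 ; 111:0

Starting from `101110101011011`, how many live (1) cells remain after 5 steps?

4

010001010100100
001000101010010
000100010101001
000010001010100
000001000101010
count of 1: 4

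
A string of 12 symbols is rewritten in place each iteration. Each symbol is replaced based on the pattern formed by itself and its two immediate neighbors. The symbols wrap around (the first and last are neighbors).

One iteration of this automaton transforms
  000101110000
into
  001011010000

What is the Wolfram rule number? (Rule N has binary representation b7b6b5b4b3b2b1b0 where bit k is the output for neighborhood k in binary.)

106

position 6: 111 → 0  (bit 7 = 0)
position 7: 110 → 1  (bit 6 = 1)
position 4: 101 → 1  (bit 5 = 1)
position 8: 100 → 0  (bit 4 = 0)
position 5: 011 → 1  (bit 3 = 1)
position 3: 010 → 0  (bit 2 = 0)
position 2: 001 → 1  (bit 1 = 1)
position 0: 000 → 0  (bit 0 = 0)
bits b7..b0 = 01101010 = 106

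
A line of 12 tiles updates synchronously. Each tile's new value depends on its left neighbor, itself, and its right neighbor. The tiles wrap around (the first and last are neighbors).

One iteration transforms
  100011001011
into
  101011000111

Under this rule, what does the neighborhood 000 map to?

1

At position 2 the neighborhood is 000; the next row has 1 there.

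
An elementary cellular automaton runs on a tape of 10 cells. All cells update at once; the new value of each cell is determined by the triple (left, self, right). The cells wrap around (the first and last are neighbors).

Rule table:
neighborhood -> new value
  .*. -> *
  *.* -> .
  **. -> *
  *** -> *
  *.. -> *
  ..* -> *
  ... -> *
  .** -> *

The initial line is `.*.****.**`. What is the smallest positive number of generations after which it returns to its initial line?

1

.*.****.**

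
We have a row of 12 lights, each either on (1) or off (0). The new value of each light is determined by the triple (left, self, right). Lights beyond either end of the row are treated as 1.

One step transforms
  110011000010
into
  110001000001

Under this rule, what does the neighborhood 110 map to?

At position 1 the neighborhood is 110; the next row has 1 there.

1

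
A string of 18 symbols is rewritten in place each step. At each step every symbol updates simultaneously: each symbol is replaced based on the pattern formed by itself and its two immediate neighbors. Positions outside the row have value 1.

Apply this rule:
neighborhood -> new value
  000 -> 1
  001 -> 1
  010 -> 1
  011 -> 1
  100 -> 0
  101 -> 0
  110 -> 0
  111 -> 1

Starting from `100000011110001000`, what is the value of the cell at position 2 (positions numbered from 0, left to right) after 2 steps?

1

step 1: 001111111100111011
step 2: 011111111001110011
position 2 holds 1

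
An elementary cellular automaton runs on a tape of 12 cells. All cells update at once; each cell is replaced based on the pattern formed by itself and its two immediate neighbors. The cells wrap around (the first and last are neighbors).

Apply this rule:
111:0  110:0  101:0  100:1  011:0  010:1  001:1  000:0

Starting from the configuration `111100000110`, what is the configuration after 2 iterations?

000010001000
000111011100

000111011100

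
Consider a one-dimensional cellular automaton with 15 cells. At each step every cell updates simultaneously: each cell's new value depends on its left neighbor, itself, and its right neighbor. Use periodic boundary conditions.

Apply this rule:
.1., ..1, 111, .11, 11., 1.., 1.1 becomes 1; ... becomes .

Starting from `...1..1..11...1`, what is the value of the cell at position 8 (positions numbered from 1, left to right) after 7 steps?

1.1111111111.11
111111111111111
111111111111111  (fixed point — unchanged through step 7)
position 8 holds 1

1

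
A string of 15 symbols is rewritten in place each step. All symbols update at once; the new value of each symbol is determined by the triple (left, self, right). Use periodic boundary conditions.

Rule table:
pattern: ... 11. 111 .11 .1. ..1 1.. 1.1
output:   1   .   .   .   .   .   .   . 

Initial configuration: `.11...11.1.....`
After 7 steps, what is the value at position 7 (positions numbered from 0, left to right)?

....1......1111
.11...1111.....
....1......1111  (repeats step 1; period 2)
step 7: ....1......1111
position 7 holds .

.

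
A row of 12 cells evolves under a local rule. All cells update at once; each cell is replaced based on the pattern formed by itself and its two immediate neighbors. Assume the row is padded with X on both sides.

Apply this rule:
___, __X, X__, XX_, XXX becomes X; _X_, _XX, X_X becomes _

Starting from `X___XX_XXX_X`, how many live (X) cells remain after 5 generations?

9

generation 1: XXXX_X__XX__
generation 2: XXXX__XX_XXX
generation 3: XXXXXX_X__XX
generation 4: XXXXXX__XX_X
generation 5: XXXXXXXX_X__
count of X: 9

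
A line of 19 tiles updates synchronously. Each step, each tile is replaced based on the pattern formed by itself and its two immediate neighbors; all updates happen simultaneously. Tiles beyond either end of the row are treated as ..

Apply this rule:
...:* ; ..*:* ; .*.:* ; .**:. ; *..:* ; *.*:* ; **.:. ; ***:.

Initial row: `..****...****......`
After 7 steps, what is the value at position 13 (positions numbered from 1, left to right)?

.

**....***....******
..****...****......  (repeats step 0; period 2)
step 7: **....***....******
position 13 holds .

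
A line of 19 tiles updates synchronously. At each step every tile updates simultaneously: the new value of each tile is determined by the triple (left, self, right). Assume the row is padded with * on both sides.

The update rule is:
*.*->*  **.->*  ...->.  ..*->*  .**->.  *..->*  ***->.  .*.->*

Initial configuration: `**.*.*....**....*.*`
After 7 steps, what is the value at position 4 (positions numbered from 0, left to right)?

.

.******..*.**..***.
*.....*****.***..**
**...*....**..***..
.**.***..*.***..***
*.**..*****..***...
**.***....***..**.*
.**..**..*..***.**.
position 4 holds .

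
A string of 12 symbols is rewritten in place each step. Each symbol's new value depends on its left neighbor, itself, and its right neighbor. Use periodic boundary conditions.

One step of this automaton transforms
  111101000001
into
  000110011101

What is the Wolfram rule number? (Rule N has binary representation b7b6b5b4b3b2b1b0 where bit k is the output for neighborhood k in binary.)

position 0: 111 → 0  (bit 7 = 0)
position 3: 110 → 1  (bit 6 = 1)
position 4: 101 → 1  (bit 5 = 1)
position 6: 100 → 0  (bit 4 = 0)
position 11: 011 → 1  (bit 3 = 1)
position 5: 010 → 0  (bit 2 = 0)
position 10: 001 → 0  (bit 1 = 0)
position 7: 000 → 1  (bit 0 = 1)
bits b7..b0 = 01101001 = 105

105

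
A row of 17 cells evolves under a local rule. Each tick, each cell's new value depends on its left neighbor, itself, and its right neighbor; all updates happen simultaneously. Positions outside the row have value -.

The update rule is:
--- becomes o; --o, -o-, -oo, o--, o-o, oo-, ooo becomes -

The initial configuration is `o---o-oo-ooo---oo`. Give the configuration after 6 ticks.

tick 1: --o----------o---
tick 2: o---oooooooo---oo
tick 3: --o----------o---  (repeats tick 1; period 2)
tick 6: o---oooooooo---oo

o---oooooooo---oo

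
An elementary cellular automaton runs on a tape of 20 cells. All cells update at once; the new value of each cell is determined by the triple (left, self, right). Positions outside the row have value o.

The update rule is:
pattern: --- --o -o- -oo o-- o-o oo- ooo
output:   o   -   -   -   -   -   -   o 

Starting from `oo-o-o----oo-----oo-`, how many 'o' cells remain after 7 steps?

o------oo----ooo----
--oooo----oo--o--oo-
---oo--oo-----------
-o--------ooooooooo-
---oooooo--ooooooo--
-o--oooo----ooooo---
-----oo--oo--ooo--o-
count of o: 8

8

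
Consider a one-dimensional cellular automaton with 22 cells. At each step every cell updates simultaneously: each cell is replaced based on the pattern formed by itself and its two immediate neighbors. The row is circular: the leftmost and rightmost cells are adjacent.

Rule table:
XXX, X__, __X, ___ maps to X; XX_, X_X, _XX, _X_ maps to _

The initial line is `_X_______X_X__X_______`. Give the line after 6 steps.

step 1: X_XXXXXXX___XX_XXXXXXX
step 2: ___XXXXX_XXX____XXXXXX
step 3: XXX_XXX___X_XXXX_XXXX_
step 4: _X___X_XXX___XX___XX__
step 5: X_XXX___X_XXX__XXX__XX
step 6: ___X_XXX___X_XX_X_XX_X

___X_XXX___X_XX_X_XX_X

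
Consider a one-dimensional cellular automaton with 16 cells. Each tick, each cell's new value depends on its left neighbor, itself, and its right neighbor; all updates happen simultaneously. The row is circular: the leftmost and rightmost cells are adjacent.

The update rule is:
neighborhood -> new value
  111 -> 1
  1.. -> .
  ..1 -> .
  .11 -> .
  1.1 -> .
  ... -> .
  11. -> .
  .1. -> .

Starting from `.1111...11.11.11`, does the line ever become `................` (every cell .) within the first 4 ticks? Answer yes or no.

yes

tick 1: ..11............
tick 2: ................
all cells are . at tick 2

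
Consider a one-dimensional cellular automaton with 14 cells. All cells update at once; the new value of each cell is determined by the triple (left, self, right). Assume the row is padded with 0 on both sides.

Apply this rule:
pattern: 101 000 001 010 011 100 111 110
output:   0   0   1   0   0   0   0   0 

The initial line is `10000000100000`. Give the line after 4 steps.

00001000000000

step 1: 00000001000000
step 2: 00000010000000
step 3: 00000100000000
step 4: 00001000000000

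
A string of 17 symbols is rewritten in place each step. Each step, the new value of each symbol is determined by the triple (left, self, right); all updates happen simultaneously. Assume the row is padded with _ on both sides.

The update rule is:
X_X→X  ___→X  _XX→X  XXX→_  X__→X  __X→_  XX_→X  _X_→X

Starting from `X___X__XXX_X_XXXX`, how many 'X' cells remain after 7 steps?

10

step 1: XXX_XX_X_XXXXX__X
step 2: X_XXXXXXXX___XX_X
step 3: XXX______XXX_XXXX
step 4: X_XXXXXX_X_XXX__X
step 5: XXX____XXXXX_XX_X
step 6: X_XXXX_X___XXXXXX
step 7: XXX__XXXXX_X____X
count of X: 10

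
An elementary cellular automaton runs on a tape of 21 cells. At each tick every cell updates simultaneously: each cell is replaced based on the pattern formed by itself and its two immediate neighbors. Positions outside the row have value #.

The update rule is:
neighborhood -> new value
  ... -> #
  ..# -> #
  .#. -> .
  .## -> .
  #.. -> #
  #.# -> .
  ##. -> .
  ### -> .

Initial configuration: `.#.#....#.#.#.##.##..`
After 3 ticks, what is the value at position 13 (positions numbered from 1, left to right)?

tick 1: ....####...........##
tick 2: ####....###########..
tick 3: ....####...........##
position 13 holds .

.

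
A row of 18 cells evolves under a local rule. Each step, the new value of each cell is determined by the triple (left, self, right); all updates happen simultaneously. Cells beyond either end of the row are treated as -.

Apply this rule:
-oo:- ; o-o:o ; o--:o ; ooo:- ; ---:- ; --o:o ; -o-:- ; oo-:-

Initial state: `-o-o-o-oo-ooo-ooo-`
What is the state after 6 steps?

step 1: o-o-o-o--o---o---o
step 2: -o-o-o-oo-o-o-o-o-
step 3: o-o-o-o--o-o-o-o-o
step 4: -o-o-o-oo-o-o-o-o-  (repeats step 2; period 2)
step 6: -o-o-o-oo-o-o-o-o-

-o-o-o-oo-o-o-o-o-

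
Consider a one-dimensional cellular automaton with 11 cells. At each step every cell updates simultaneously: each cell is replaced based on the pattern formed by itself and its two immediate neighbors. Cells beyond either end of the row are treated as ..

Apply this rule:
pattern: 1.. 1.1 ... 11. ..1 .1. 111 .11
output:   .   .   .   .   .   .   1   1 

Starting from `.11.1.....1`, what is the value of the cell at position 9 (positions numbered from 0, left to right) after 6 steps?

.1.........
...........
...........  (fixed point — unchanged through step 6)
position 9 holds .

.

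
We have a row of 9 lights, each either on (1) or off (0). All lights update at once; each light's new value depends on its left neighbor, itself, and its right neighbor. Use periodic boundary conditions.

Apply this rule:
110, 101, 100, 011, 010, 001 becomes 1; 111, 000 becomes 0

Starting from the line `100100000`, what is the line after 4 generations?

111100000

generation 1: 111110001
generation 2: 000011011
generation 3: 100111111
generation 4: 111100000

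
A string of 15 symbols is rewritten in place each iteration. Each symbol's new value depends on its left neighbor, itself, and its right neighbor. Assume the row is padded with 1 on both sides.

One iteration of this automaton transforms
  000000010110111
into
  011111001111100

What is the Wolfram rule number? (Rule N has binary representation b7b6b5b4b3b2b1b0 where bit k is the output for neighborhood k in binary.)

position 13: 111 → 0  (bit 7 = 0)
position 10: 110 → 1  (bit 6 = 1)
position 8: 101 → 1  (bit 5 = 1)
position 0: 100 → 0  (bit 4 = 0)
position 9: 011 → 1  (bit 3 = 1)
position 7: 010 → 0  (bit 2 = 0)
position 6: 001 → 0  (bit 1 = 0)
position 1: 000 → 1  (bit 0 = 1)
bits b7..b0 = 01101001 = 105

105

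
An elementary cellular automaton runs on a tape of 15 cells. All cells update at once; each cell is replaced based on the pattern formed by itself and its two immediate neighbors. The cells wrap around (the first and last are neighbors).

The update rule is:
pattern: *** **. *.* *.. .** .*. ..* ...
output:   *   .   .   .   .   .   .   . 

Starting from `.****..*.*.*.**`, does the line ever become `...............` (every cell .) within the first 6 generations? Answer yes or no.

yes

..**...........
...............
all cells are . at generation 2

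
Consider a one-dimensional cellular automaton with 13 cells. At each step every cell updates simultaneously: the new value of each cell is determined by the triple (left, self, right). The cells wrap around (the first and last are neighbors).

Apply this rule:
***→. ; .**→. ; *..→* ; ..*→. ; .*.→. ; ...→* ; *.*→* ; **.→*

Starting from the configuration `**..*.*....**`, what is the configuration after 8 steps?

**..***..**..

step 1: .**..*.***...
step 2: ..**..*..****
step 3: *..**..*....*
step 4: **..**..***..
step 5: .**..**...**.
step 6: ..**..***..**
step 7: *..**...**..*
step 8: **..***..**..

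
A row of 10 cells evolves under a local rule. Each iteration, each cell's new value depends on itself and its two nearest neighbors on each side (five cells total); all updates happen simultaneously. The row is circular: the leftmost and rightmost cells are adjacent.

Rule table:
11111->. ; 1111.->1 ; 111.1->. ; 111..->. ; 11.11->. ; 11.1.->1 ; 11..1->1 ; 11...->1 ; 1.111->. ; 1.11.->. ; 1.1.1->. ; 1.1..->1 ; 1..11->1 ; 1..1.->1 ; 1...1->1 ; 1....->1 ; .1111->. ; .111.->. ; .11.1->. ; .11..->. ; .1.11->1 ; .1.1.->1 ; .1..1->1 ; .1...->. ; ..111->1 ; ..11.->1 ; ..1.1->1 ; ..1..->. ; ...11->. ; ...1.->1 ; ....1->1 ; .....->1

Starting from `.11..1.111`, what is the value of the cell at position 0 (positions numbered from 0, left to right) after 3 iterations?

iteration 1: ...1111...
iteration 2: 11.1.1.111
iteration 3: 1.1.1.1...
position 0 holds 1

1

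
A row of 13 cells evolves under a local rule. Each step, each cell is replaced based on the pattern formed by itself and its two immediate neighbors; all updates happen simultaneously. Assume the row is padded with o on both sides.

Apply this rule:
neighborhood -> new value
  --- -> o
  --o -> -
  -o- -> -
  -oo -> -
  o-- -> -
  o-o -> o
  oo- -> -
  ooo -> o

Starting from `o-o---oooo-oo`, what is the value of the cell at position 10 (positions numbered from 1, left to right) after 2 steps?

o

-o--o--oo-o-o
o--------o-o-
position 10 holds o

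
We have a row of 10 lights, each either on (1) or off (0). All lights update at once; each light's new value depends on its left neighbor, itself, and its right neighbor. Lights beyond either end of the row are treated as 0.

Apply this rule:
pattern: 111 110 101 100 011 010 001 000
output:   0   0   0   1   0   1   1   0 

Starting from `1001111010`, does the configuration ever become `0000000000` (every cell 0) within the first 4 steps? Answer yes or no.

no

1110000011
0001000100
0011101110
0100000001
step 4 is 0100000001, still not uniform 0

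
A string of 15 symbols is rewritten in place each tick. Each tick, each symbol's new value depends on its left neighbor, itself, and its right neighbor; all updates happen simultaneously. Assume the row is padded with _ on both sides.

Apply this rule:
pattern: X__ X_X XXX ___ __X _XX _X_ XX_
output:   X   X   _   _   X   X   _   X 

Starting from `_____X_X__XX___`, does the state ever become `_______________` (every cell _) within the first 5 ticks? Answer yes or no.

no

tick 1: ____X_X_XXXXX__
tick 2: ___X_X_XX___XX_
tick 3: __X_X_XXXX_XXXX
tick 4: _X_X_XX__XXX__X
tick 5: X_X_XXXXXX_XXX_
tick 5 is X_X_XXXXXX_XXX_, still not uniform _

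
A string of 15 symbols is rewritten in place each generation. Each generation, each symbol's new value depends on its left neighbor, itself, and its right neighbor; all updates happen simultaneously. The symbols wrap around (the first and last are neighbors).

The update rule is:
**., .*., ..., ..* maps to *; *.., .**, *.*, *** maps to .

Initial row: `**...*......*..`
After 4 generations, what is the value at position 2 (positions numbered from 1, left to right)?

.*.***.******.*
.*...*......*.*
.*.***.******.*  (repeats generation 1; period 2)
generation 4: .*...*......*.*
position 2 holds *

*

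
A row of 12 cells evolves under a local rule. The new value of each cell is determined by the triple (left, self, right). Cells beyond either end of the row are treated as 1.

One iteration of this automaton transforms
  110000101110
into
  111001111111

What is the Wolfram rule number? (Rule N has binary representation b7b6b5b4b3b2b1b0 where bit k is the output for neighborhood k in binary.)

position 0: 111 → 1  (bit 7 = 1)
position 1: 110 → 1  (bit 6 = 1)
position 7: 101 → 1  (bit 5 = 1)
position 2: 100 → 1  (bit 4 = 1)
position 8: 011 → 1  (bit 3 = 1)
position 6: 010 → 1  (bit 2 = 1)
position 5: 001 → 1  (bit 1 = 1)
position 3: 000 → 0  (bit 0 = 0)
bits b7..b0 = 11111110 = 254

254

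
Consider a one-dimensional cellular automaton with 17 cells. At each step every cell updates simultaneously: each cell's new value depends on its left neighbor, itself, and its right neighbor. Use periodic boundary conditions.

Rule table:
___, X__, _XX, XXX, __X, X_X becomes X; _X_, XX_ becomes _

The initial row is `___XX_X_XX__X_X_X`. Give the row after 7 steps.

_XX_XX_X_X_XXXX_X

XXXX_X_XX_XX_X_X_
XXX_X_XX_XX_X_X_X
XX_X_XX_XX_X_X_XX
X_X_XX_XX_X_X_XXX
_X_XX_XX_X_X_XXXX
X_XX_XX_X_X_XXXX_
_XX_XX_X_X_XXXX_X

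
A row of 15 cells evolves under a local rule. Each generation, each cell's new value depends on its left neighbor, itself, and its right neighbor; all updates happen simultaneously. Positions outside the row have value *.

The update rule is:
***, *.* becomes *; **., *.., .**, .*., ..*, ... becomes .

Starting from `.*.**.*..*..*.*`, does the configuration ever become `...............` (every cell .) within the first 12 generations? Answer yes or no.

yes

*.*..*.......*.
.*............*
*..............
...............
all cells are . at generation 4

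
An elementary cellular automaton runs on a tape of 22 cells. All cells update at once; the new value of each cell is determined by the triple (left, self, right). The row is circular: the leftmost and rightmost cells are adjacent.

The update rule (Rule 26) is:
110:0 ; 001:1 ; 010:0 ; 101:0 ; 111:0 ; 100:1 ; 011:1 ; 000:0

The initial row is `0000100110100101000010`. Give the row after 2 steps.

1010010010110101011000

0001011100011000100101
1010010010110101011000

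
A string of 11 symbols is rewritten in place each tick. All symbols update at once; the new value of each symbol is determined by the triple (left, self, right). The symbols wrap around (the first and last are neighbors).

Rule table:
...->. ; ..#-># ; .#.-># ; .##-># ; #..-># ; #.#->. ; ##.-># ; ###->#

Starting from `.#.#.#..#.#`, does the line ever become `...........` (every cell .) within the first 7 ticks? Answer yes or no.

tick 1: .#.#.####.#
tick 2: .#.#.####.#  (fixed point — unchanged through tick 7)
tick 7 is .#.#.####.#, still not uniform .

no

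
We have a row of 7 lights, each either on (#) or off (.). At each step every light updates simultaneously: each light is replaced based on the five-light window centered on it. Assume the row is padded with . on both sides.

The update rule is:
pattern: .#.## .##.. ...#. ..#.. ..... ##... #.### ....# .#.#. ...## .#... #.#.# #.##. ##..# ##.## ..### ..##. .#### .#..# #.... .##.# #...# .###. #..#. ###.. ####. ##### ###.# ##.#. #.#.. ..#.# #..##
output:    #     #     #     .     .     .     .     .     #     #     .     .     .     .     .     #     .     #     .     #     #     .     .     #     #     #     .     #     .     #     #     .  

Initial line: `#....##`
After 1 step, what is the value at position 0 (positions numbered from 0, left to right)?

.

..#.#.#
position 0 holds .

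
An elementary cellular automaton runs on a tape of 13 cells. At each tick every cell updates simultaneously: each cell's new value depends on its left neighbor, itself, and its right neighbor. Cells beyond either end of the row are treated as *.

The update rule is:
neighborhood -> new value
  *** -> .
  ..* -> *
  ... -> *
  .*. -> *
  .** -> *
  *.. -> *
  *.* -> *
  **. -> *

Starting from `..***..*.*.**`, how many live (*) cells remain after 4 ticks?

5

tick 1: ***.********.
tick 2: ..***......**
tick 3: ***.********.  (repeats tick 1; period 2)
tick 4: ..***......**
count of *: 5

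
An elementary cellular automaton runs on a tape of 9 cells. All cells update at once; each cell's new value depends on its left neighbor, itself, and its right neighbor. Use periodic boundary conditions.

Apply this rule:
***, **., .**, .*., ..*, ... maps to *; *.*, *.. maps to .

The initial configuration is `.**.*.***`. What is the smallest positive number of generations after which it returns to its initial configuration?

generation 1: .**.*.***

1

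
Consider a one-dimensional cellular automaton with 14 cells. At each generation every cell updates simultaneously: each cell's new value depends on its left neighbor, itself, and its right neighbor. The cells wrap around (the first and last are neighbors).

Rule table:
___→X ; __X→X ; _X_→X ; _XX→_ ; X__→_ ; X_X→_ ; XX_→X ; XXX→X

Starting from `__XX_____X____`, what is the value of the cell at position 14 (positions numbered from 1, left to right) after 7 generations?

X

XX_X_XXXXX_XXX
XX_X__XXXX__XX
XX_X_X_XXX_X_X
XX_X_X__XX_X__
_X_X_X_X_X_X_X
_X_X_X_X_X_X_X  (fixed point — unchanged through generation 7)
position 14 holds X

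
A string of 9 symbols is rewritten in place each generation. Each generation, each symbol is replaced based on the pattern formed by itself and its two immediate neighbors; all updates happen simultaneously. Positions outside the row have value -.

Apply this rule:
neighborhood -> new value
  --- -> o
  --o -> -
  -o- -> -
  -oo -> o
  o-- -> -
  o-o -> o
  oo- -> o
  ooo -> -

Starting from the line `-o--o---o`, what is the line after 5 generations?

o--------

------o--
ooooo---o
o---o-o--
--o--o--o
o--------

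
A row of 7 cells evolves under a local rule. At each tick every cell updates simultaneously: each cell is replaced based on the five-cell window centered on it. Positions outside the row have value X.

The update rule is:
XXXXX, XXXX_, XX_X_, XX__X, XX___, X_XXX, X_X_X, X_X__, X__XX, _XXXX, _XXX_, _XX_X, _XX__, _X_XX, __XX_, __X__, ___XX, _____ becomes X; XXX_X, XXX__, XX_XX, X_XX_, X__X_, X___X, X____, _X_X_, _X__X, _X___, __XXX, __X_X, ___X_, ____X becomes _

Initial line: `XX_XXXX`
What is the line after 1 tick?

X__XXXX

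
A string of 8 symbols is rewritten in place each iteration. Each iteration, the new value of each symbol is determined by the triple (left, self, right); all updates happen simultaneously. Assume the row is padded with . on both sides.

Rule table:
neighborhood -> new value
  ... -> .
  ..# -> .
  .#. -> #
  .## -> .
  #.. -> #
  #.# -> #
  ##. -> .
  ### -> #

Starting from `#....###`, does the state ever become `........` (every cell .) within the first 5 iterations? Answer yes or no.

##....#.
..#...##
..##....
....#...
....##..
iteration 5 is ....##.., still not uniform .

no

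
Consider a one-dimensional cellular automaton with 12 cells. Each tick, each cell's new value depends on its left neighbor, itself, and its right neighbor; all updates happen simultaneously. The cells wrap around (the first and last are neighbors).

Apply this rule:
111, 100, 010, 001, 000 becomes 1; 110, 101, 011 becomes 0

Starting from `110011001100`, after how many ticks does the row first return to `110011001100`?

2

001100110011
110011001100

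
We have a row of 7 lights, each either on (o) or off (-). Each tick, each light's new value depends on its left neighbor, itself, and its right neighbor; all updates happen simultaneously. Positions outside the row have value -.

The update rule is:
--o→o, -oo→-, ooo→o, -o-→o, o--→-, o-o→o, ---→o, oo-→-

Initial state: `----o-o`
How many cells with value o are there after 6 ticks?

tick 1: ooooooo
tick 2: -ooooo-
tick 3: o-ooo--
tick 4: oo-o--o
tick 5: --oo-oo
tick 6: oo--o--
count of o: 3

3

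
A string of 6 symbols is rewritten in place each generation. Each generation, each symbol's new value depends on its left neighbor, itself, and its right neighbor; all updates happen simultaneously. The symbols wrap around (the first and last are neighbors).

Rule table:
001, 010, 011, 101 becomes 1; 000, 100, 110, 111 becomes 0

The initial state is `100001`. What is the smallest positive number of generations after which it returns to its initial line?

000011
000110
001100
011000
110000
100001

6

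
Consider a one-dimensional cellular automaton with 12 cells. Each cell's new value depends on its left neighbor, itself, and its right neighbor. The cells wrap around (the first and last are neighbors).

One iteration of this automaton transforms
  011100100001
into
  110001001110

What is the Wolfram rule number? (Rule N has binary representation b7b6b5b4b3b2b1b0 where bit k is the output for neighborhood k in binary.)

position 2: 111 → 0  (bit 7 = 0)
position 3: 110 → 0  (bit 6 = 0)
position 0: 101 → 1  (bit 5 = 1)
position 4: 100 → 0  (bit 4 = 0)
position 1: 011 → 1  (bit 3 = 1)
position 6: 010 → 0  (bit 2 = 0)
position 5: 001 → 1  (bit 1 = 1)
position 8: 000 → 1  (bit 0 = 1)
bits b7..b0 = 00101011 = 43

43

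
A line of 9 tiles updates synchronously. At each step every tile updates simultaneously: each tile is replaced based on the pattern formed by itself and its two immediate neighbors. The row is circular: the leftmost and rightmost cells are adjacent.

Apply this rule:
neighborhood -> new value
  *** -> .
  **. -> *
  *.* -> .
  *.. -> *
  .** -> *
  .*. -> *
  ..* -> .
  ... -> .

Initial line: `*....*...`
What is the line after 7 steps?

**...**..
***..***.
*.**.*.*.
*.**.*.*.  (fixed point — unchanged through step 7)

*.**.*.*.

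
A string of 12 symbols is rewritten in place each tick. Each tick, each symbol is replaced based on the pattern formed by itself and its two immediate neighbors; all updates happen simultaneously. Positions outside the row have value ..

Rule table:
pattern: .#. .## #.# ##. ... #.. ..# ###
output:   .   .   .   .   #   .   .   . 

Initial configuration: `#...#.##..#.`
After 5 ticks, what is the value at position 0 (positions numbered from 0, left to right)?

.

tick 1: ..#.........
tick 2: #...########
tick 3: ..#.........  (repeats tick 1; period 2)
tick 5: ..#.........
position 0 holds .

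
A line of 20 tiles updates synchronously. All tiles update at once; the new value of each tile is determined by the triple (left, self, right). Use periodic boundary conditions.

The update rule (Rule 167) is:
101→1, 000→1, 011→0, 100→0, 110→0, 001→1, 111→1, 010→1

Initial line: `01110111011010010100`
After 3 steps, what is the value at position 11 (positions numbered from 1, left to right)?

1

10101010100110111101
01111111101001011010
10111111011011100110
position 11 holds 1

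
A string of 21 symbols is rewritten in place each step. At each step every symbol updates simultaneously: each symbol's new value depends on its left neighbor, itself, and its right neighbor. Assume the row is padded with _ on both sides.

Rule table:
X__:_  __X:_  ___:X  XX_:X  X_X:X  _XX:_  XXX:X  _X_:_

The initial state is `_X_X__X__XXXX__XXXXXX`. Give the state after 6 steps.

__X_______XXX___XXXXX
X___XXXXX__XX_X__XXXX
__X__XXXX___XX____XXX
X_____XXX_X__X_XX__XX
__XXX__XXX____X_X___X
X__XX___XX_XX__X__X__

X__XX___XX_XX__X__X__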